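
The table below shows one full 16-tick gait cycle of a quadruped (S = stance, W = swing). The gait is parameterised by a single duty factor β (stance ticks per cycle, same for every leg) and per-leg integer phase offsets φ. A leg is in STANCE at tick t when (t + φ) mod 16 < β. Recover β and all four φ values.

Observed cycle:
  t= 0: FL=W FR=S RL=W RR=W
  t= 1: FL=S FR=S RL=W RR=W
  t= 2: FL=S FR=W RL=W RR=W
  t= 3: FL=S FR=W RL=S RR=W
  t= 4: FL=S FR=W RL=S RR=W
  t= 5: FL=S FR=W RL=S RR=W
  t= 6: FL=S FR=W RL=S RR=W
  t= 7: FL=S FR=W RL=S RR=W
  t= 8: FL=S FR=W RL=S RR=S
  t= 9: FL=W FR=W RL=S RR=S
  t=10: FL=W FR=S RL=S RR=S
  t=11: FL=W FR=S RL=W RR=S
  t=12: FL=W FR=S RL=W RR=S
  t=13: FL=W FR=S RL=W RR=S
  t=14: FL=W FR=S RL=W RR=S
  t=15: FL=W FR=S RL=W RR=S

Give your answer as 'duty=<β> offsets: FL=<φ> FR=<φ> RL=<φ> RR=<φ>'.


duty=8 offsets: FL=15 FR=6 RL=13 RR=8

duty β = stance ticks per leg = 8
FL: stance ticks = 8; W→S at t=1 → φ=15
FR: stance ticks = 8; W→S at t=10 → φ=6
RL: stance ticks = 8; W→S at t=3 → φ=13
RR: stance ticks = 8; W→S at t=8 → φ=8


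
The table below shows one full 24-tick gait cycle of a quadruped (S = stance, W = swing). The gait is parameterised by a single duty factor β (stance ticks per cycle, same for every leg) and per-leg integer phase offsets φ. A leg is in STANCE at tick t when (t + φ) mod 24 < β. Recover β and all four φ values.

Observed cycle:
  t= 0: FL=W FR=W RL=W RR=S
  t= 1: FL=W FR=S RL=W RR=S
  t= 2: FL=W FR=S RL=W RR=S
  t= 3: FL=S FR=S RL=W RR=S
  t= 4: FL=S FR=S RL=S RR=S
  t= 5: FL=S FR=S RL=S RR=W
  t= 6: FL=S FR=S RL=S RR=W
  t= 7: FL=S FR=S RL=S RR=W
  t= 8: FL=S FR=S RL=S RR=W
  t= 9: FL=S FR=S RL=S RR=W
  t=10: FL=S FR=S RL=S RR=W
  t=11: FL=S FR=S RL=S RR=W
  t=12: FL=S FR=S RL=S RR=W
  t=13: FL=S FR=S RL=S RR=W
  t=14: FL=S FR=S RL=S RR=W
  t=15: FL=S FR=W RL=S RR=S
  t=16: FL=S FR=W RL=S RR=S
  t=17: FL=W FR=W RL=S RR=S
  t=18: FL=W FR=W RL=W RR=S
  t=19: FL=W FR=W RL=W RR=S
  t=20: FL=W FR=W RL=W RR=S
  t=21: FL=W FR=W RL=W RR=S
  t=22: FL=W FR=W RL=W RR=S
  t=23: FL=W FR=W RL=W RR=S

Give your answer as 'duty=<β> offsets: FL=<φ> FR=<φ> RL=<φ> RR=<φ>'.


duty=14 offsets: FL=21 FR=23 RL=20 RR=9

duty β = stance ticks per leg = 14
FL: stance ticks = 14; W→S at t=3 → φ=21
FR: stance ticks = 14; W→S at t=1 → φ=23
RL: stance ticks = 14; W→S at t=4 → φ=20
RR: stance ticks = 14; W→S at t=15 → φ=9


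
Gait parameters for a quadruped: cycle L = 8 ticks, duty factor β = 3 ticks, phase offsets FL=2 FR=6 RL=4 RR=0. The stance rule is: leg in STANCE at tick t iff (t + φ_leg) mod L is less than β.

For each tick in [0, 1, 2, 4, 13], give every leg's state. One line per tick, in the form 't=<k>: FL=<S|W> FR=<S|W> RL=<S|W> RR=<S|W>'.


t=0: phase=(2,6,4,0) vs β=3 → FL=S FR=W RL=W RR=S
t=1: phase=(3,7,5,1) vs β=3 → FL=W FR=W RL=W RR=S
t=2: phase=(4,0,6,2) vs β=3 → FL=W FR=S RL=W RR=S
t=4: phase=(6,2,0,4) vs β=3 → FL=W FR=S RL=S RR=W
t=13: phase=(7,3,1,5) vs β=3 → FL=W FR=W RL=S RR=W

t=0: FL=S FR=W RL=W RR=S
t=1: FL=W FR=W RL=W RR=S
t=2: FL=W FR=S RL=W RR=S
t=4: FL=W FR=S RL=S RR=W
t=13: FL=W FR=W RL=S RR=W


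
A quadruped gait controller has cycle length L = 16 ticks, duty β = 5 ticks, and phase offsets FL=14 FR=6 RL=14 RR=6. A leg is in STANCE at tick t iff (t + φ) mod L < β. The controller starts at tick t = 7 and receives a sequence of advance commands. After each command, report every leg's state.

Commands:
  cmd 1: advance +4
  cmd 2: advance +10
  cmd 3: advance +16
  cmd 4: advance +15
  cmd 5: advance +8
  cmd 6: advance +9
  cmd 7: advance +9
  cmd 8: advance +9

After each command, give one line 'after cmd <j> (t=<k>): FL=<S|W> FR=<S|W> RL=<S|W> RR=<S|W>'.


start t=7: FL=W FR=W RL=W RR=W
cmd 1: advance +4 → t=11, phase=(9,1,9,1) → FL=W FR=S RL=W RR=S
cmd 2: advance +10 → t=21, phase=(3,11,3,11) → FL=S FR=W RL=S RR=W
cmd 3: advance +16 → t=37, phase=(3,11,3,11) → FL=S FR=W RL=S RR=W
cmd 4: advance +15 → t=52, phase=(2,10,2,10) → FL=S FR=W RL=S RR=W
cmd 5: advance +8 → t=60, phase=(10,2,10,2) → FL=W FR=S RL=W RR=S
cmd 6: advance +9 → t=69, phase=(3,11,3,11) → FL=S FR=W RL=S RR=W
cmd 7: advance +9 → t=78, phase=(12,4,12,4) → FL=W FR=S RL=W RR=S
cmd 8: advance +9 → t=87, phase=(5,13,5,13) → FL=W FR=W RL=W RR=W

after cmd 1 (t=11): FL=W FR=S RL=W RR=S
after cmd 2 (t=21): FL=S FR=W RL=S RR=W
after cmd 3 (t=37): FL=S FR=W RL=S RR=W
after cmd 4 (t=52): FL=S FR=W RL=S RR=W
after cmd 5 (t=60): FL=W FR=S RL=W RR=S
after cmd 6 (t=69): FL=S FR=W RL=S RR=W
after cmd 7 (t=78): FL=W FR=S RL=W RR=S
after cmd 8 (t=87): FL=W FR=W RL=W RR=W


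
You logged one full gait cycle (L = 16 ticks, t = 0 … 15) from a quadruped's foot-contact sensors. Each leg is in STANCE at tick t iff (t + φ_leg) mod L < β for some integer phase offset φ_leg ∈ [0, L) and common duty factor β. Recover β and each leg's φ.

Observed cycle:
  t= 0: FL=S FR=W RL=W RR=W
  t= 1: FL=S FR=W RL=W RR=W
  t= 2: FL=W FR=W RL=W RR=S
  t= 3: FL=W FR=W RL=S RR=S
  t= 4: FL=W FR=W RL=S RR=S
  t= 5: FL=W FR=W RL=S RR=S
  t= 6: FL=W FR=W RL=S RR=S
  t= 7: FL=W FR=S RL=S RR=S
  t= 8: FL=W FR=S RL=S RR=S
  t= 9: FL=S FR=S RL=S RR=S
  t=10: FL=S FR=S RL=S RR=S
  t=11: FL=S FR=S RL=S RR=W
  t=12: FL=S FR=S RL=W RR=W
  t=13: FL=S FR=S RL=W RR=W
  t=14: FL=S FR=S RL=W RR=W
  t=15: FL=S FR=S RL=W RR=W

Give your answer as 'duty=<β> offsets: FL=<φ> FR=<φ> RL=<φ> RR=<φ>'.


duty β = stance ticks per leg = 9
FL: stance ticks = 9; W→S at t=9 → φ=7
FR: stance ticks = 9; W→S at t=7 → φ=9
RL: stance ticks = 9; W→S at t=3 → φ=13
RR: stance ticks = 9; W→S at t=2 → φ=14

duty=9 offsets: FL=7 FR=9 RL=13 RR=14


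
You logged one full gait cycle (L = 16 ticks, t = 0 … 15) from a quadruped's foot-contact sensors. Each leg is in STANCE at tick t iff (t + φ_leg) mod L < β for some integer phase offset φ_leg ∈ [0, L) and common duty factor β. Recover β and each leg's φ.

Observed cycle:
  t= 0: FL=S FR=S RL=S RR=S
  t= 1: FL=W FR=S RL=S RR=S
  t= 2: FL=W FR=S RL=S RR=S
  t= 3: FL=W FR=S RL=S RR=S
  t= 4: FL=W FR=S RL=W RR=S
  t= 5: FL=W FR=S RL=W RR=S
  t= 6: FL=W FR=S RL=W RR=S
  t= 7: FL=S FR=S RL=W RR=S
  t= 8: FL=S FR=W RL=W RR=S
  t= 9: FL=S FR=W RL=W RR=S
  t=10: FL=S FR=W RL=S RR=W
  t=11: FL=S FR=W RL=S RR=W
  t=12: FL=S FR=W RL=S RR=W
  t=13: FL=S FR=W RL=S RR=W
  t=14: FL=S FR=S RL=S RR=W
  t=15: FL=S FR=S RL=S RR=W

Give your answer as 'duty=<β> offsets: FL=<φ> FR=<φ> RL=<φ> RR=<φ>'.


duty β = stance ticks per leg = 10
FL: stance ticks = 10; W→S at t=7 → φ=9
FR: stance ticks = 10; W→S at t=14 → φ=2
RL: stance ticks = 10; W→S at t=10 → φ=6
RR: stance ticks = 10; W→S at t=0 → φ=0

duty=10 offsets: FL=9 FR=2 RL=6 RR=0


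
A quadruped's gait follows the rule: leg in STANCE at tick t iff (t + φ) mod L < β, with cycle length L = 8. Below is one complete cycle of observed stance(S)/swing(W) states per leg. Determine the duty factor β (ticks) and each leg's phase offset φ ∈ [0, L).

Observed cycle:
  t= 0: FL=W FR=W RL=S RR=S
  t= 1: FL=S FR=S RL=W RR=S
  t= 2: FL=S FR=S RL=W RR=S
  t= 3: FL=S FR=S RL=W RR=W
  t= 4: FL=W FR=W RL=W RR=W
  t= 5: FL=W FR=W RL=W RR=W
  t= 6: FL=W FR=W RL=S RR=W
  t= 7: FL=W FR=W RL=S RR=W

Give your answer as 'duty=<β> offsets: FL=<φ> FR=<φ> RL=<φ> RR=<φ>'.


duty=3 offsets: FL=7 FR=7 RL=2 RR=0

duty β = stance ticks per leg = 3
FL: stance ticks = 3; W→S at t=1 → φ=7
FR: stance ticks = 3; W→S at t=1 → φ=7
RL: stance ticks = 3; W→S at t=6 → φ=2
RR: stance ticks = 3; W→S at t=0 → φ=0


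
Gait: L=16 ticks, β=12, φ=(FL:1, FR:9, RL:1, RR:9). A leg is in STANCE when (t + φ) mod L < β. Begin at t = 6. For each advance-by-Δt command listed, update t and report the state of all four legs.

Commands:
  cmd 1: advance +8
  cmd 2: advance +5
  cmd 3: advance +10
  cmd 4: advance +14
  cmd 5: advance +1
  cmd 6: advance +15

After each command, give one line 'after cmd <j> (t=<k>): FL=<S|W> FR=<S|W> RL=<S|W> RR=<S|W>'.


start t=6: FL=S FR=W RL=S RR=W
cmd 1: advance +8 → t=14, phase=(15,7,15,7) → FL=W FR=S RL=W RR=S
cmd 2: advance +5 → t=19, phase=(4,12,4,12) → FL=S FR=W RL=S RR=W
cmd 3: advance +10 → t=29, phase=(14,6,14,6) → FL=W FR=S RL=W RR=S
cmd 4: advance +14 → t=43, phase=(12,4,12,4) → FL=W FR=S RL=W RR=S
cmd 5: advance +1 → t=44, phase=(13,5,13,5) → FL=W FR=S RL=W RR=S
cmd 6: advance +15 → t=59, phase=(12,4,12,4) → FL=W FR=S RL=W RR=S

after cmd 1 (t=14): FL=W FR=S RL=W RR=S
after cmd 2 (t=19): FL=S FR=W RL=S RR=W
after cmd 3 (t=29): FL=W FR=S RL=W RR=S
after cmd 4 (t=43): FL=W FR=S RL=W RR=S
after cmd 5 (t=44): FL=W FR=S RL=W RR=S
after cmd 6 (t=59): FL=W FR=S RL=W RR=S


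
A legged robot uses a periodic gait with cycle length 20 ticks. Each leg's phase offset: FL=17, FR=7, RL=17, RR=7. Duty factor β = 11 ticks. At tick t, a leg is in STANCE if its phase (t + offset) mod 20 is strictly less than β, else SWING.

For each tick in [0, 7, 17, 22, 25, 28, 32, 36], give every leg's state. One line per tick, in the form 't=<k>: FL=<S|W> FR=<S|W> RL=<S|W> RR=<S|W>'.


t=0: phase=(17,7,17,7) vs β=11 → FL=W FR=S RL=W RR=S
t=7: phase=(4,14,4,14) vs β=11 → FL=S FR=W RL=S RR=W
t=17: phase=(14,4,14,4) vs β=11 → FL=W FR=S RL=W RR=S
t=22: phase=(19,9,19,9) vs β=11 → FL=W FR=S RL=W RR=S
t=25: phase=(2,12,2,12) vs β=11 → FL=S FR=W RL=S RR=W
t=28: phase=(5,15,5,15) vs β=11 → FL=S FR=W RL=S RR=W
t=32: phase=(9,19,9,19) vs β=11 → FL=S FR=W RL=S RR=W
t=36: phase=(13,3,13,3) vs β=11 → FL=W FR=S RL=W RR=S

t=0: FL=W FR=S RL=W RR=S
t=7: FL=S FR=W RL=S RR=W
t=17: FL=W FR=S RL=W RR=S
t=22: FL=W FR=S RL=W RR=S
t=25: FL=S FR=W RL=S RR=W
t=28: FL=S FR=W RL=S RR=W
t=32: FL=S FR=W RL=S RR=W
t=36: FL=W FR=S RL=W RR=S


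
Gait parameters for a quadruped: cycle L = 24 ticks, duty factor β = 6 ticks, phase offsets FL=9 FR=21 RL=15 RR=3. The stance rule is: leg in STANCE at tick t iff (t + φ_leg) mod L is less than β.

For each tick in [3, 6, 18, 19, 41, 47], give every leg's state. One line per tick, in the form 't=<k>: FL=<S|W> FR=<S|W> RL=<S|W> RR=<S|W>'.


t=3: phase=(12,0,18,6) vs β=6 → FL=W FR=S RL=W RR=W
t=6: phase=(15,3,21,9) vs β=6 → FL=W FR=S RL=W RR=W
t=18: phase=(3,15,9,21) vs β=6 → FL=S FR=W RL=W RR=W
t=19: phase=(4,16,10,22) vs β=6 → FL=S FR=W RL=W RR=W
t=41: phase=(2,14,8,20) vs β=6 → FL=S FR=W RL=W RR=W
t=47: phase=(8,20,14,2) vs β=6 → FL=W FR=W RL=W RR=S

t=3: FL=W FR=S RL=W RR=W
t=6: FL=W FR=S RL=W RR=W
t=18: FL=S FR=W RL=W RR=W
t=19: FL=S FR=W RL=W RR=W
t=41: FL=S FR=W RL=W RR=W
t=47: FL=W FR=W RL=W RR=S


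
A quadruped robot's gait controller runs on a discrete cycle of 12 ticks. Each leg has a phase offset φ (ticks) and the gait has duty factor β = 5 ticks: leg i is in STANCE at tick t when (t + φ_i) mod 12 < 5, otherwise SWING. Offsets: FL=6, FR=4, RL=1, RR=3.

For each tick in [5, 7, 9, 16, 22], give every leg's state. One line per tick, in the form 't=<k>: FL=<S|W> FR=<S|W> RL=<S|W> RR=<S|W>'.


t=5: phase=(11,9,6,8) vs β=5 → FL=W FR=W RL=W RR=W
t=7: phase=(1,11,8,10) vs β=5 → FL=S FR=W RL=W RR=W
t=9: phase=(3,1,10,0) vs β=5 → FL=S FR=S RL=W RR=S
t=16: phase=(10,8,5,7) vs β=5 → FL=W FR=W RL=W RR=W
t=22: phase=(4,2,11,1) vs β=5 → FL=S FR=S RL=W RR=S

t=5: FL=W FR=W RL=W RR=W
t=7: FL=S FR=W RL=W RR=W
t=9: FL=S FR=S RL=W RR=S
t=16: FL=W FR=W RL=W RR=W
t=22: FL=S FR=S RL=W RR=S


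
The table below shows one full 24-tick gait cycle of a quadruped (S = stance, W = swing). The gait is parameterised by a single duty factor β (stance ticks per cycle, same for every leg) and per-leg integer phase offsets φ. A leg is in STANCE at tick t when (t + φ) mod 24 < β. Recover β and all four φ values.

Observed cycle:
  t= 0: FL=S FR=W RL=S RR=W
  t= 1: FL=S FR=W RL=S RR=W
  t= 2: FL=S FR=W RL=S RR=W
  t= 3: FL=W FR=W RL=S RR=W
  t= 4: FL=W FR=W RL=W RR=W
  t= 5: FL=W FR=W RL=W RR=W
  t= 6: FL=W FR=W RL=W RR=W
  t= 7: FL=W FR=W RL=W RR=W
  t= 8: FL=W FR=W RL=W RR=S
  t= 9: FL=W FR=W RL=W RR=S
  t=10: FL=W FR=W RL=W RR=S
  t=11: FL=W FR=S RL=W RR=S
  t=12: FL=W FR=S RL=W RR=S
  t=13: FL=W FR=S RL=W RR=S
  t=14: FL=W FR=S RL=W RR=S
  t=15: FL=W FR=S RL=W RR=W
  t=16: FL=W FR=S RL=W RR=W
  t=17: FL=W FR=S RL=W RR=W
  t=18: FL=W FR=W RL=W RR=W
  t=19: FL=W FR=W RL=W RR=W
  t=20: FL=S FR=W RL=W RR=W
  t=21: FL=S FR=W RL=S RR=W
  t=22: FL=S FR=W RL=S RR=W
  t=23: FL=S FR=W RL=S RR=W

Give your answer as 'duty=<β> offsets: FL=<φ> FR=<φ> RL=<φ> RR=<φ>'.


duty β = stance ticks per leg = 7
FL: stance ticks = 7; W→S at t=20 → φ=4
FR: stance ticks = 7; W→S at t=11 → φ=13
RL: stance ticks = 7; W→S at t=21 → φ=3
RR: stance ticks = 7; W→S at t=8 → φ=16

duty=7 offsets: FL=4 FR=13 RL=3 RR=16


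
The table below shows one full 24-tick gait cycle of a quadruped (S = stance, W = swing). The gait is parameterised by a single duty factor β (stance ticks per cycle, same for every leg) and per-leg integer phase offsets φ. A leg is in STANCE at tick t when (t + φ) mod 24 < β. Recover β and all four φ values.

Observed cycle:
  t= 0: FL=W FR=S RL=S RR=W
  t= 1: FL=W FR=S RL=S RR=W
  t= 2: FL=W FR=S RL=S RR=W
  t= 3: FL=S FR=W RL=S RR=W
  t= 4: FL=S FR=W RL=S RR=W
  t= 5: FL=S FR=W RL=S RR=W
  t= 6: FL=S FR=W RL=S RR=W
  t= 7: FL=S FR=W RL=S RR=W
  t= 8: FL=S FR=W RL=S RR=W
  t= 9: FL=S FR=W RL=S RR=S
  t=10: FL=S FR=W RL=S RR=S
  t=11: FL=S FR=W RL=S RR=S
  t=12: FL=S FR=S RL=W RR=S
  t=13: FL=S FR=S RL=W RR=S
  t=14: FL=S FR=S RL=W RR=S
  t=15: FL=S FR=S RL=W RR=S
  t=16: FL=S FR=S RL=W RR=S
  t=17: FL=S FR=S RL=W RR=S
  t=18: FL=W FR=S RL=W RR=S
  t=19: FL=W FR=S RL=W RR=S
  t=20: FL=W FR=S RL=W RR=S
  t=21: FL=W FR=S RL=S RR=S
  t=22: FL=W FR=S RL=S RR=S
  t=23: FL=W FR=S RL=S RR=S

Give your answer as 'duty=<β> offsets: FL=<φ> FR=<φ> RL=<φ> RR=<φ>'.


duty=15 offsets: FL=21 FR=12 RL=3 RR=15

duty β = stance ticks per leg = 15
FL: stance ticks = 15; W→S at t=3 → φ=21
FR: stance ticks = 15; W→S at t=12 → φ=12
RL: stance ticks = 15; W→S at t=21 → φ=3
RR: stance ticks = 15; W→S at t=9 → φ=15


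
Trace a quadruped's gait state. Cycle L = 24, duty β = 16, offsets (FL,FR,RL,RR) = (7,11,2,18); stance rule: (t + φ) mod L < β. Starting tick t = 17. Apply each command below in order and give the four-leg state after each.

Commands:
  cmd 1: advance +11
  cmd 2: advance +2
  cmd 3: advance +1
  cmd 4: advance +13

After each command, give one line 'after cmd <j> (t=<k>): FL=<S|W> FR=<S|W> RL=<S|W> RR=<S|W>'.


start t=17: FL=S FR=S RL=W RR=S
cmd 1: advance +11 → t=28, phase=(11,15,6,22) → FL=S FR=S RL=S RR=W
cmd 2: advance +2 → t=30, phase=(13,17,8,0) → FL=S FR=W RL=S RR=S
cmd 3: advance +1 → t=31, phase=(14,18,9,1) → FL=S FR=W RL=S RR=S
cmd 4: advance +13 → t=44, phase=(3,7,22,14) → FL=S FR=S RL=W RR=S

after cmd 1 (t=28): FL=S FR=S RL=S RR=W
after cmd 2 (t=30): FL=S FR=W RL=S RR=S
after cmd 3 (t=31): FL=S FR=W RL=S RR=S
after cmd 4 (t=44): FL=S FR=S RL=W RR=S


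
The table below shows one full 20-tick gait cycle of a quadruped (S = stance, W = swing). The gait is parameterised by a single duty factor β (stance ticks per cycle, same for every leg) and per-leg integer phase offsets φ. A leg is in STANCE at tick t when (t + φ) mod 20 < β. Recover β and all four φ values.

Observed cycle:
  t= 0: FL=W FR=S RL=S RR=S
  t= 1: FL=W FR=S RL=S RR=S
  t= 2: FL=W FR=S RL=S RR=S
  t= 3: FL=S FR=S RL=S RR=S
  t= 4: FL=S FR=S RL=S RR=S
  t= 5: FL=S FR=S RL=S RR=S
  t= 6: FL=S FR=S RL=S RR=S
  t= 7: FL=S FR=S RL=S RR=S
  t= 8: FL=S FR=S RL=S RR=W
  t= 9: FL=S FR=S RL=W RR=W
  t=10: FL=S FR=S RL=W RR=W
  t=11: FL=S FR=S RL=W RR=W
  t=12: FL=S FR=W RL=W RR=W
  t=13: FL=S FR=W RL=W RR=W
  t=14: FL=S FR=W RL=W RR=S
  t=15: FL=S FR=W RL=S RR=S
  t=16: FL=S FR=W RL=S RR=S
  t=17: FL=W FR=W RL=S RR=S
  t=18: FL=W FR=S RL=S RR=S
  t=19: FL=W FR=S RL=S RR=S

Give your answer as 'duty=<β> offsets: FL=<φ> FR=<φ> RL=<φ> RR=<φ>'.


duty=14 offsets: FL=17 FR=2 RL=5 RR=6

duty β = stance ticks per leg = 14
FL: stance ticks = 14; W→S at t=3 → φ=17
FR: stance ticks = 14; W→S at t=18 → φ=2
RL: stance ticks = 14; W→S at t=15 → φ=5
RR: stance ticks = 14; W→S at t=14 → φ=6


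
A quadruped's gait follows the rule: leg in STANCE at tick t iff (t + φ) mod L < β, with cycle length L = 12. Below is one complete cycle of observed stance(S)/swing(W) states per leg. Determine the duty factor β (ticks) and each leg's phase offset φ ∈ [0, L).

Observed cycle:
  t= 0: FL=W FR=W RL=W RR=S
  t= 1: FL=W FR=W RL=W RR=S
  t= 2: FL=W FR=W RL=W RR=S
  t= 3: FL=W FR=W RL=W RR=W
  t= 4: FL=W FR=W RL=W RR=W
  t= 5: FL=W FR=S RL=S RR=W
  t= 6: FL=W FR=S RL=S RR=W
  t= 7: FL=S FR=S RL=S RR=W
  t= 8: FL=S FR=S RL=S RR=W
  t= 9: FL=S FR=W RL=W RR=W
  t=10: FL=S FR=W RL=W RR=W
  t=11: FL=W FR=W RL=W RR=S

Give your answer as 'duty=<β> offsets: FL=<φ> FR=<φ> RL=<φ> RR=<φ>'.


duty=4 offsets: FL=5 FR=7 RL=7 RR=1

duty β = stance ticks per leg = 4
FL: stance ticks = 4; W→S at t=7 → φ=5
FR: stance ticks = 4; W→S at t=5 → φ=7
RL: stance ticks = 4; W→S at t=5 → φ=7
RR: stance ticks = 4; W→S at t=11 → φ=1


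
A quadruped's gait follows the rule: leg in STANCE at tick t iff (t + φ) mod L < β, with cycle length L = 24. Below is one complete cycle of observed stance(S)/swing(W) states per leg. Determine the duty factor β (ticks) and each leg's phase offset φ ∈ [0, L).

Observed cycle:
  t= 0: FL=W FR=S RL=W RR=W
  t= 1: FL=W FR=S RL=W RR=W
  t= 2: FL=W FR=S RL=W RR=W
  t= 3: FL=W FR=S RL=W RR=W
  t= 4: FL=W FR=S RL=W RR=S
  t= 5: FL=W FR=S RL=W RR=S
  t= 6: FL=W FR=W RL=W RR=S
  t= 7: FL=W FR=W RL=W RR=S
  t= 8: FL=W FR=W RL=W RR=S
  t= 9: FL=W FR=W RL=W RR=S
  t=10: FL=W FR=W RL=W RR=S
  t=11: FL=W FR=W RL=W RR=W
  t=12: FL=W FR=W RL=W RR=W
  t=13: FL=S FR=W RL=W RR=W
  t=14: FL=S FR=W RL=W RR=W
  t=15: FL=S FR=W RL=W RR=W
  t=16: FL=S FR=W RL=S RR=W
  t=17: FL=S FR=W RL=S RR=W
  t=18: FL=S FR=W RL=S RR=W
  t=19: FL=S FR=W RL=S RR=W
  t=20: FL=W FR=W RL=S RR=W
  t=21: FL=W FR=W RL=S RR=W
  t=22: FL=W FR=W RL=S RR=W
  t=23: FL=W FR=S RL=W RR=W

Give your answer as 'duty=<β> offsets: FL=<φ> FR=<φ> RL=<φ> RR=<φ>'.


duty=7 offsets: FL=11 FR=1 RL=8 RR=20

duty β = stance ticks per leg = 7
FL: stance ticks = 7; W→S at t=13 → φ=11
FR: stance ticks = 7; W→S at t=23 → φ=1
RL: stance ticks = 7; W→S at t=16 → φ=8
RR: stance ticks = 7; W→S at t=4 → φ=20


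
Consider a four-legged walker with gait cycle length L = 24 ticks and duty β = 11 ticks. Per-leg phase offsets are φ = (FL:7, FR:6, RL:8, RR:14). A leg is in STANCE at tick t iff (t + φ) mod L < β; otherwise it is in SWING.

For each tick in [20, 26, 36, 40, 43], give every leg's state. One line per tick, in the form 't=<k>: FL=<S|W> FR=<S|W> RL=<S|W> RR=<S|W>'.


t=20: phase=(3,2,4,10) vs β=11 → FL=S FR=S RL=S RR=S
t=26: phase=(9,8,10,16) vs β=11 → FL=S FR=S RL=S RR=W
t=36: phase=(19,18,20,2) vs β=11 → FL=W FR=W RL=W RR=S
t=40: phase=(23,22,0,6) vs β=11 → FL=W FR=W RL=S RR=S
t=43: phase=(2,1,3,9) vs β=11 → FL=S FR=S RL=S RR=S

t=20: FL=S FR=S RL=S RR=S
t=26: FL=S FR=S RL=S RR=W
t=36: FL=W FR=W RL=W RR=S
t=40: FL=W FR=W RL=S RR=S
t=43: FL=S FR=S RL=S RR=S


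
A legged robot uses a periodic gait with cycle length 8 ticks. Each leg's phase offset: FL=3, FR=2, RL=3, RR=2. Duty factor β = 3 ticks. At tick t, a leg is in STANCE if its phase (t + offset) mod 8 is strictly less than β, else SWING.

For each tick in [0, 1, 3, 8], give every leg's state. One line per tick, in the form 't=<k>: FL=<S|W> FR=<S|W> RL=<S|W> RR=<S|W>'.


t=0: phase=(3,2,3,2) vs β=3 → FL=W FR=S RL=W RR=S
t=1: phase=(4,3,4,3) vs β=3 → FL=W FR=W RL=W RR=W
t=3: phase=(6,5,6,5) vs β=3 → FL=W FR=W RL=W RR=W
t=8: phase=(3,2,3,2) vs β=3 → FL=W FR=S RL=W RR=S

t=0: FL=W FR=S RL=W RR=S
t=1: FL=W FR=W RL=W RR=W
t=3: FL=W FR=W RL=W RR=W
t=8: FL=W FR=S RL=W RR=S


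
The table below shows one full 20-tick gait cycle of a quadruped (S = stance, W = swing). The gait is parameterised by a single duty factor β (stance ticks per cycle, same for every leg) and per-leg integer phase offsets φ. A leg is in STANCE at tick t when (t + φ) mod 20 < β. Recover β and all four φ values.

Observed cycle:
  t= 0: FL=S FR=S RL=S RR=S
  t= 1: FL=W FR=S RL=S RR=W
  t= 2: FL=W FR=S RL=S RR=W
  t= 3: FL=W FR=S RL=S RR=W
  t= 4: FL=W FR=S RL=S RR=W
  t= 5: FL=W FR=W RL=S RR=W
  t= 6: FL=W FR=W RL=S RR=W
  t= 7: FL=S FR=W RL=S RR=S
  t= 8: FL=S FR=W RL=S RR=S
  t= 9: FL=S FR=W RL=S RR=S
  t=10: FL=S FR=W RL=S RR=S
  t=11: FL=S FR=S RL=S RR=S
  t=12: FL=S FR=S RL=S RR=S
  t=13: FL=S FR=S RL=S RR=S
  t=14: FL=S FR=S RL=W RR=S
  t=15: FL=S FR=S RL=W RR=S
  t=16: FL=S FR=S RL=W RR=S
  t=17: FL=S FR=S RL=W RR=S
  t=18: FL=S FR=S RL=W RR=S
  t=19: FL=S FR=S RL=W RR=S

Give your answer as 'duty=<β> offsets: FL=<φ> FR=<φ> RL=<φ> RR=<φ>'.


duty=14 offsets: FL=13 FR=9 RL=0 RR=13

duty β = stance ticks per leg = 14
FL: stance ticks = 14; W→S at t=7 → φ=13
FR: stance ticks = 14; W→S at t=11 → φ=9
RL: stance ticks = 14; W→S at t=0 → φ=0
RR: stance ticks = 14; W→S at t=7 → φ=13


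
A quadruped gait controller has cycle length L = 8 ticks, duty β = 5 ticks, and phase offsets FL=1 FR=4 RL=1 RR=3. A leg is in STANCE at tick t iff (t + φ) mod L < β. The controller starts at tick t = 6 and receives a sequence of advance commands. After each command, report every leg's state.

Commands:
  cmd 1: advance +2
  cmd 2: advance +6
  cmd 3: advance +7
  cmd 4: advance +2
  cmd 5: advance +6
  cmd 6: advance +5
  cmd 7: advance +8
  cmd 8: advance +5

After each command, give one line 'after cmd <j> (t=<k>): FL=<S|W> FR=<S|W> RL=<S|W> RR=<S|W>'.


after cmd 1 (t=8): FL=S FR=S RL=S RR=S
after cmd 2 (t=14): FL=W FR=S RL=W RR=S
after cmd 3 (t=21): FL=W FR=S RL=W RR=S
after cmd 4 (t=23): FL=S FR=S RL=S RR=S
after cmd 5 (t=29): FL=W FR=S RL=W RR=S
after cmd 6 (t=34): FL=S FR=W RL=S RR=W
after cmd 7 (t=42): FL=S FR=W RL=S RR=W
after cmd 8 (t=47): FL=S FR=S RL=S RR=S

start t=6: FL=W FR=S RL=W RR=S
cmd 1: advance +2 → t=8, phase=(1,4,1,3) → FL=S FR=S RL=S RR=S
cmd 2: advance +6 → t=14, phase=(7,2,7,1) → FL=W FR=S RL=W RR=S
cmd 3: advance +7 → t=21, phase=(6,1,6,0) → FL=W FR=S RL=W RR=S
cmd 4: advance +2 → t=23, phase=(0,3,0,2) → FL=S FR=S RL=S RR=S
cmd 5: advance +6 → t=29, phase=(6,1,6,0) → FL=W FR=S RL=W RR=S
cmd 6: advance +5 → t=34, phase=(3,6,3,5) → FL=S FR=W RL=S RR=W
cmd 7: advance +8 → t=42, phase=(3,6,3,5) → FL=S FR=W RL=S RR=W
cmd 8: advance +5 → t=47, phase=(0,3,0,2) → FL=S FR=S RL=S RR=S


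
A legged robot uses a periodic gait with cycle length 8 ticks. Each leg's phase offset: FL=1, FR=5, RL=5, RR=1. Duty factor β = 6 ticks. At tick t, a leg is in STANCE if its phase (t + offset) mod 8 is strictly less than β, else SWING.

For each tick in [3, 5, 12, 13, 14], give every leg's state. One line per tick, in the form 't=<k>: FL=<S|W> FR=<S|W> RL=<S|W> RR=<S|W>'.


t=3: phase=(4,0,0,4) vs β=6 → FL=S FR=S RL=S RR=S
t=5: phase=(6,2,2,6) vs β=6 → FL=W FR=S RL=S RR=W
t=12: phase=(5,1,1,5) vs β=6 → FL=S FR=S RL=S RR=S
t=13: phase=(6,2,2,6) vs β=6 → FL=W FR=S RL=S RR=W
t=14: phase=(7,3,3,7) vs β=6 → FL=W FR=S RL=S RR=W

t=3: FL=S FR=S RL=S RR=S
t=5: FL=W FR=S RL=S RR=W
t=12: FL=S FR=S RL=S RR=S
t=13: FL=W FR=S RL=S RR=W
t=14: FL=W FR=S RL=S RR=W


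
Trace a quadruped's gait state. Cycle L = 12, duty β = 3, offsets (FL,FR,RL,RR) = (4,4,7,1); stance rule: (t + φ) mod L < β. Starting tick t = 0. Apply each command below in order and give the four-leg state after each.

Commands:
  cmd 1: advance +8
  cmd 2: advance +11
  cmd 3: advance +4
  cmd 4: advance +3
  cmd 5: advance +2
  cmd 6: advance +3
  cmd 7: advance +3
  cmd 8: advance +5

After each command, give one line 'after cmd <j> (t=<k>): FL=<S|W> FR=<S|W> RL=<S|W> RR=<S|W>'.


start t=0: FL=W FR=W RL=W RR=S
cmd 1: advance +8 → t=8, phase=(0,0,3,9) → FL=S FR=S RL=W RR=W
cmd 2: advance +11 → t=19, phase=(11,11,2,8) → FL=W FR=W RL=S RR=W
cmd 3: advance +4 → t=23, phase=(3,3,6,0) → FL=W FR=W RL=W RR=S
cmd 4: advance +3 → t=26, phase=(6,6,9,3) → FL=W FR=W RL=W RR=W
cmd 5: advance +2 → t=28, phase=(8,8,11,5) → FL=W FR=W RL=W RR=W
cmd 6: advance +3 → t=31, phase=(11,11,2,8) → FL=W FR=W RL=S RR=W
cmd 7: advance +3 → t=34, phase=(2,2,5,11) → FL=S FR=S RL=W RR=W
cmd 8: advance +5 → t=39, phase=(7,7,10,4) → FL=W FR=W RL=W RR=W

after cmd 1 (t=8): FL=S FR=S RL=W RR=W
after cmd 2 (t=19): FL=W FR=W RL=S RR=W
after cmd 3 (t=23): FL=W FR=W RL=W RR=S
after cmd 4 (t=26): FL=W FR=W RL=W RR=W
after cmd 5 (t=28): FL=W FR=W RL=W RR=W
after cmd 6 (t=31): FL=W FR=W RL=S RR=W
after cmd 7 (t=34): FL=S FR=S RL=W RR=W
after cmd 8 (t=39): FL=W FR=W RL=W RR=W


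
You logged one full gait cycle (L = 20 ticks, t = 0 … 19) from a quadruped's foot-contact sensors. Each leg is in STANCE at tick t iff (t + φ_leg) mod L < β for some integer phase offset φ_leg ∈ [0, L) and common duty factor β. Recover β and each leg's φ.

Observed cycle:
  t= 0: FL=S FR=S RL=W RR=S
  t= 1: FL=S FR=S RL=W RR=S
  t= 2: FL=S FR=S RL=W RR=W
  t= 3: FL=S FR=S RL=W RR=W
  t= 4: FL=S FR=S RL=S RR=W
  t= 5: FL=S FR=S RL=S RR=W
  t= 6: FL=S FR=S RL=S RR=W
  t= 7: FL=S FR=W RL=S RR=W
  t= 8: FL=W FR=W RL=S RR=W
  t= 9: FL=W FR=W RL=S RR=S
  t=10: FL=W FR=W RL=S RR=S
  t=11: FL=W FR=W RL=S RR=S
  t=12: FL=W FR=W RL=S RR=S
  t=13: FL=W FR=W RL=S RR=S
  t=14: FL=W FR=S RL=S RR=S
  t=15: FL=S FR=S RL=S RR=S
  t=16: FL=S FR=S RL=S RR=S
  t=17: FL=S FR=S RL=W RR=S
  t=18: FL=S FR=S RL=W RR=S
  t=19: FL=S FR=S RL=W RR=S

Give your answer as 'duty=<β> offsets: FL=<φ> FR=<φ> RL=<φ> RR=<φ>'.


duty=13 offsets: FL=5 FR=6 RL=16 RR=11

duty β = stance ticks per leg = 13
FL: stance ticks = 13; W→S at t=15 → φ=5
FR: stance ticks = 13; W→S at t=14 → φ=6
RL: stance ticks = 13; W→S at t=4 → φ=16
RR: stance ticks = 13; W→S at t=9 → φ=11


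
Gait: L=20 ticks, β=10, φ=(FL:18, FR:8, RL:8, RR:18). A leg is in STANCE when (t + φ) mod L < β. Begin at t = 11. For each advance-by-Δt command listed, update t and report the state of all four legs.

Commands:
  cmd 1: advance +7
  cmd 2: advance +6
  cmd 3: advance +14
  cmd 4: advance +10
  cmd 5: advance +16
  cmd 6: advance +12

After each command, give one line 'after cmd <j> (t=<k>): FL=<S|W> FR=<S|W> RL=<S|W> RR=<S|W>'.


start t=11: FL=S FR=W RL=W RR=S
cmd 1: advance +7 → t=18, phase=(16,6,6,16) → FL=W FR=S RL=S RR=W
cmd 2: advance +6 → t=24, phase=(2,12,12,2) → FL=S FR=W RL=W RR=S
cmd 3: advance +14 → t=38, phase=(16,6,6,16) → FL=W FR=S RL=S RR=W
cmd 4: advance +10 → t=48, phase=(6,16,16,6) → FL=S FR=W RL=W RR=S
cmd 5: advance +16 → t=64, phase=(2,12,12,2) → FL=S FR=W RL=W RR=S
cmd 6: advance +12 → t=76, phase=(14,4,4,14) → FL=W FR=S RL=S RR=W

after cmd 1 (t=18): FL=W FR=S RL=S RR=W
after cmd 2 (t=24): FL=S FR=W RL=W RR=S
after cmd 3 (t=38): FL=W FR=S RL=S RR=W
after cmd 4 (t=48): FL=S FR=W RL=W RR=S
after cmd 5 (t=64): FL=S FR=W RL=W RR=S
after cmd 6 (t=76): FL=W FR=S RL=S RR=W


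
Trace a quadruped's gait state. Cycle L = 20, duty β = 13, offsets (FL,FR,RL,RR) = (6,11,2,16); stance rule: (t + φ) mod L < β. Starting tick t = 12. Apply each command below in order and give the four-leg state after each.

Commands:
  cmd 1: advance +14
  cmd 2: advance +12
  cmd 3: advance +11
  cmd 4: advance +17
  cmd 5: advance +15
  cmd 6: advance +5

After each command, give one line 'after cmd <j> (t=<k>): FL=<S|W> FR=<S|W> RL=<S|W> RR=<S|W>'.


start t=12: FL=W FR=S RL=W RR=S
cmd 1: advance +14 → t=26, phase=(12,17,8,2) → FL=S FR=W RL=S RR=S
cmd 2: advance +12 → t=38, phase=(4,9,0,14) → FL=S FR=S RL=S RR=W
cmd 3: advance +11 → t=49, phase=(15,0,11,5) → FL=W FR=S RL=S RR=S
cmd 4: advance +17 → t=66, phase=(12,17,8,2) → FL=S FR=W RL=S RR=S
cmd 5: advance +15 → t=81, phase=(7,12,3,17) → FL=S FR=S RL=S RR=W
cmd 6: advance +5 → t=86, phase=(12,17,8,2) → FL=S FR=W RL=S RR=S

after cmd 1 (t=26): FL=S FR=W RL=S RR=S
after cmd 2 (t=38): FL=S FR=S RL=S RR=W
after cmd 3 (t=49): FL=W FR=S RL=S RR=S
after cmd 4 (t=66): FL=S FR=W RL=S RR=S
after cmd 5 (t=81): FL=S FR=S RL=S RR=W
after cmd 6 (t=86): FL=S FR=W RL=S RR=S


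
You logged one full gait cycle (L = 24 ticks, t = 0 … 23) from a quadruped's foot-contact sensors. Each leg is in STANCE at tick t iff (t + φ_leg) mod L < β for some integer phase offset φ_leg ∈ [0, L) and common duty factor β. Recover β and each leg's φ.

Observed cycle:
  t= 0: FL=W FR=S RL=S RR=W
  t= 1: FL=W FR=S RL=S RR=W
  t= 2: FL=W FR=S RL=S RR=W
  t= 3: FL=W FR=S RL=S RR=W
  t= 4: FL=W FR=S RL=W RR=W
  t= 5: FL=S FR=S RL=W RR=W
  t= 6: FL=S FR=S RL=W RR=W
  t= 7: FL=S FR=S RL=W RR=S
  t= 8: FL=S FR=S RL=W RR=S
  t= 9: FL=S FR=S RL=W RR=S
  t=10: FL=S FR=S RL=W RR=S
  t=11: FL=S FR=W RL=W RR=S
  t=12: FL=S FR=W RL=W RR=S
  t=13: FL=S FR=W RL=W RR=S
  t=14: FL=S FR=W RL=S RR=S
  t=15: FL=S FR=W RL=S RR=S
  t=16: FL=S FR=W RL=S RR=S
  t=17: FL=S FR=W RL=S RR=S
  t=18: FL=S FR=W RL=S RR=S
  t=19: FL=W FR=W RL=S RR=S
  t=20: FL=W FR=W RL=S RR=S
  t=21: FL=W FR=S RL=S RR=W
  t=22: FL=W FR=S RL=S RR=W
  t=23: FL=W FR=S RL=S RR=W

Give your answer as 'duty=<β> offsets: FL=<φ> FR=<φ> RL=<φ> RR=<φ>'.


duty=14 offsets: FL=19 FR=3 RL=10 RR=17

duty β = stance ticks per leg = 14
FL: stance ticks = 14; W→S at t=5 → φ=19
FR: stance ticks = 14; W→S at t=21 → φ=3
RL: stance ticks = 14; W→S at t=14 → φ=10
RR: stance ticks = 14; W→S at t=7 → φ=17


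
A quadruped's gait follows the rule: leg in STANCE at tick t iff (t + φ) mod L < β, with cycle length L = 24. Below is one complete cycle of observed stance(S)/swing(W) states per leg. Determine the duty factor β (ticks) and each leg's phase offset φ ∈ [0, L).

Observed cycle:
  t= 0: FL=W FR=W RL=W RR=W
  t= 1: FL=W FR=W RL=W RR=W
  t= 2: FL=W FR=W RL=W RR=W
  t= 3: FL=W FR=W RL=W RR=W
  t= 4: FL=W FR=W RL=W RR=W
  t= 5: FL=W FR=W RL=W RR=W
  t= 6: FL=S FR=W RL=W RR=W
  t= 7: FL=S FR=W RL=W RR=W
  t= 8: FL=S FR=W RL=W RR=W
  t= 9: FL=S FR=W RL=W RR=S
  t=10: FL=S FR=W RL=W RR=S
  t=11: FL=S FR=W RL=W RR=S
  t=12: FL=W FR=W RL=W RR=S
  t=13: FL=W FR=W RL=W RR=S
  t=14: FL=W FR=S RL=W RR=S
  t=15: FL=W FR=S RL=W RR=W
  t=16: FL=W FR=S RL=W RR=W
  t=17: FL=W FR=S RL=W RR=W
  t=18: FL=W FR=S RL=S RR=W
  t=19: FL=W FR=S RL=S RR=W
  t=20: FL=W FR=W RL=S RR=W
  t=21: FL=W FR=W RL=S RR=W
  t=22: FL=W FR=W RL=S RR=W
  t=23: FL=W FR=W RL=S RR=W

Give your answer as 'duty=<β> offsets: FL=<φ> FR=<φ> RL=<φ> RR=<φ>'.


duty=6 offsets: FL=18 FR=10 RL=6 RR=15

duty β = stance ticks per leg = 6
FL: stance ticks = 6; W→S at t=6 → φ=18
FR: stance ticks = 6; W→S at t=14 → φ=10
RL: stance ticks = 6; W→S at t=18 → φ=6
RR: stance ticks = 6; W→S at t=9 → φ=15


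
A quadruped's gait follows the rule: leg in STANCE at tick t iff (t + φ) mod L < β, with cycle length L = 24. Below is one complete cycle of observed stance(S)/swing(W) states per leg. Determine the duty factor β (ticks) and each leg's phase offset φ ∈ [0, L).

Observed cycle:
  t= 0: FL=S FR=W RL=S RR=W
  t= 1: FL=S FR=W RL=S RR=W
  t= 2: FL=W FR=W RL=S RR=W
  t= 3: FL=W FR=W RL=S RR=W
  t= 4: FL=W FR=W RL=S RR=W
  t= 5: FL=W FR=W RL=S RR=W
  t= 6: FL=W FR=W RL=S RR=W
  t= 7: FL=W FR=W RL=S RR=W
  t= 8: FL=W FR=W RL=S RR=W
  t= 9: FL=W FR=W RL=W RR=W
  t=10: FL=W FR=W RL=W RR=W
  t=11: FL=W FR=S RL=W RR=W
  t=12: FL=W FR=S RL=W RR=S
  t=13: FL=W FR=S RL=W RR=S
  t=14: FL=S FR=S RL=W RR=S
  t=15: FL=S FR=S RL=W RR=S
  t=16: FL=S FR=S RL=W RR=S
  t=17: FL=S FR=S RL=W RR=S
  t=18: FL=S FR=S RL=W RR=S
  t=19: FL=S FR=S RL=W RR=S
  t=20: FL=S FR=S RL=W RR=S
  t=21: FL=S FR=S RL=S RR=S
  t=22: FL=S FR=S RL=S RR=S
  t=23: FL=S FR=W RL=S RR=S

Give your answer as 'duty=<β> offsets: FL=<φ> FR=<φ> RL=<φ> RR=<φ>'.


duty=12 offsets: FL=10 FR=13 RL=3 RR=12

duty β = stance ticks per leg = 12
FL: stance ticks = 12; W→S at t=14 → φ=10
FR: stance ticks = 12; W→S at t=11 → φ=13
RL: stance ticks = 12; W→S at t=21 → φ=3
RR: stance ticks = 12; W→S at t=12 → φ=12


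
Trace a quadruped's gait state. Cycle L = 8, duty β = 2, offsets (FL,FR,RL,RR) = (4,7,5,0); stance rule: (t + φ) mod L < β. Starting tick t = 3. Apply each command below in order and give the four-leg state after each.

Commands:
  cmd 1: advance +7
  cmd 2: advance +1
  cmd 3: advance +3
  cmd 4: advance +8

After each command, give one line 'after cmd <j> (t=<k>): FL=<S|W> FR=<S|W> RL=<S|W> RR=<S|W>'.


start t=3: FL=W FR=W RL=S RR=W
cmd 1: advance +7 → t=10, phase=(6,1,7,2) → FL=W FR=S RL=W RR=W
cmd 2: advance +1 → t=11, phase=(7,2,0,3) → FL=W FR=W RL=S RR=W
cmd 3: advance +3 → t=14, phase=(2,5,3,6) → FL=W FR=W RL=W RR=W
cmd 4: advance +8 → t=22, phase=(2,5,3,6) → FL=W FR=W RL=W RR=W

after cmd 1 (t=10): FL=W FR=S RL=W RR=W
after cmd 2 (t=11): FL=W FR=W RL=S RR=W
after cmd 3 (t=14): FL=W FR=W RL=W RR=W
after cmd 4 (t=22): FL=W FR=W RL=W RR=W


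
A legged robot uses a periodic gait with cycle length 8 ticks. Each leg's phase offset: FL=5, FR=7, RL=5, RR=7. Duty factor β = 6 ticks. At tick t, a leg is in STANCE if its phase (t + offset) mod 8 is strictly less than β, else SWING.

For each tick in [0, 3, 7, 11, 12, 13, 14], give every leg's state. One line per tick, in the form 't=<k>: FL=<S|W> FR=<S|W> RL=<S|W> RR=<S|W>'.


t=0: phase=(5,7,5,7) vs β=6 → FL=S FR=W RL=S RR=W
t=3: phase=(0,2,0,2) vs β=6 → FL=S FR=S RL=S RR=S
t=7: phase=(4,6,4,6) vs β=6 → FL=S FR=W RL=S RR=W
t=11: phase=(0,2,0,2) vs β=6 → FL=S FR=S RL=S RR=S
t=12: phase=(1,3,1,3) vs β=6 → FL=S FR=S RL=S RR=S
t=13: phase=(2,4,2,4) vs β=6 → FL=S FR=S RL=S RR=S
t=14: phase=(3,5,3,5) vs β=6 → FL=S FR=S RL=S RR=S

t=0: FL=S FR=W RL=S RR=W
t=3: FL=S FR=S RL=S RR=S
t=7: FL=S FR=W RL=S RR=W
t=11: FL=S FR=S RL=S RR=S
t=12: FL=S FR=S RL=S RR=S
t=13: FL=S FR=S RL=S RR=S
t=14: FL=S FR=S RL=S RR=S


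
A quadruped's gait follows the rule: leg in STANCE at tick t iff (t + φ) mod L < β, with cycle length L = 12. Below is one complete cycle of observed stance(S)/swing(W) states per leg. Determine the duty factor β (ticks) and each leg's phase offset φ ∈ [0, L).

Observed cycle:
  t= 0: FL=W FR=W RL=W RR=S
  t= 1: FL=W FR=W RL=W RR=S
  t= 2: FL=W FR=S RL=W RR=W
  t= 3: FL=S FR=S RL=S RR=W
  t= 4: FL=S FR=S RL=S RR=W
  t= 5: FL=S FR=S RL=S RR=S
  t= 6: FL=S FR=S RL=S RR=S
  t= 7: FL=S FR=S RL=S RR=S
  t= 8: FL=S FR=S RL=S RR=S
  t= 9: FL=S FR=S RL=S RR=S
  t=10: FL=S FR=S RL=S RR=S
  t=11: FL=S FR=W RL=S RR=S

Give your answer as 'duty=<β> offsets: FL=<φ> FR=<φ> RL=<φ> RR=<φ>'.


duty=9 offsets: FL=9 FR=10 RL=9 RR=7

duty β = stance ticks per leg = 9
FL: stance ticks = 9; W→S at t=3 → φ=9
FR: stance ticks = 9; W→S at t=2 → φ=10
RL: stance ticks = 9; W→S at t=3 → φ=9
RR: stance ticks = 9; W→S at t=5 → φ=7


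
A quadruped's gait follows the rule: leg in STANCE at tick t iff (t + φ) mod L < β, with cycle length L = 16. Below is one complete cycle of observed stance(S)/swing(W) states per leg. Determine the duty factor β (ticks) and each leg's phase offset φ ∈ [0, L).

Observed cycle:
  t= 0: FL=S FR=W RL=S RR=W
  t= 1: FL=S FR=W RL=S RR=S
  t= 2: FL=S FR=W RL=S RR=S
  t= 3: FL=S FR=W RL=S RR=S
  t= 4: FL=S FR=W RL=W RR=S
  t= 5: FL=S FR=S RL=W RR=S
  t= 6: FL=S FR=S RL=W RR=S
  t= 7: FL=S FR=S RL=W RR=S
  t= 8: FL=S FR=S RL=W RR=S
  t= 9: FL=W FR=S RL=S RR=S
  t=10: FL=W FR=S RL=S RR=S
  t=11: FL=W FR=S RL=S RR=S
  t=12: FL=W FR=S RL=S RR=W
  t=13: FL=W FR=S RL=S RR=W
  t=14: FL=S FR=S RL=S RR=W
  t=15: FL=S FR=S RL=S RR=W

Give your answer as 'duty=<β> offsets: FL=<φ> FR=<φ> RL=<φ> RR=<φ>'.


duty=11 offsets: FL=2 FR=11 RL=7 RR=15

duty β = stance ticks per leg = 11
FL: stance ticks = 11; W→S at t=14 → φ=2
FR: stance ticks = 11; W→S at t=5 → φ=11
RL: stance ticks = 11; W→S at t=9 → φ=7
RR: stance ticks = 11; W→S at t=1 → φ=15


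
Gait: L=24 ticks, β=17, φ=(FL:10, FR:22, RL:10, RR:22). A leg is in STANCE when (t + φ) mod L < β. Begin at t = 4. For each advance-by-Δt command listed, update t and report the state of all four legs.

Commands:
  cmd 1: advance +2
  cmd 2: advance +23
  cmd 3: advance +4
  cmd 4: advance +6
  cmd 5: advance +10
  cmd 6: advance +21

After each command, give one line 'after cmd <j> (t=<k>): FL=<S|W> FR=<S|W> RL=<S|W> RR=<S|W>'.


after cmd 1 (t=6): FL=S FR=S RL=S RR=S
after cmd 2 (t=29): FL=S FR=S RL=S RR=S
after cmd 3 (t=33): FL=W FR=S RL=W RR=S
after cmd 4 (t=39): FL=S FR=S RL=S RR=S
after cmd 5 (t=49): FL=S FR=W RL=S RR=W
after cmd 6 (t=70): FL=S FR=W RL=S RR=W

start t=4: FL=S FR=S RL=S RR=S
cmd 1: advance +2 → t=6, phase=(16,4,16,4) → FL=S FR=S RL=S RR=S
cmd 2: advance +23 → t=29, phase=(15,3,15,3) → FL=S FR=S RL=S RR=S
cmd 3: advance +4 → t=33, phase=(19,7,19,7) → FL=W FR=S RL=W RR=S
cmd 4: advance +6 → t=39, phase=(1,13,1,13) → FL=S FR=S RL=S RR=S
cmd 5: advance +10 → t=49, phase=(11,23,11,23) → FL=S FR=W RL=S RR=W
cmd 6: advance +21 → t=70, phase=(8,20,8,20) → FL=S FR=W RL=S RR=W


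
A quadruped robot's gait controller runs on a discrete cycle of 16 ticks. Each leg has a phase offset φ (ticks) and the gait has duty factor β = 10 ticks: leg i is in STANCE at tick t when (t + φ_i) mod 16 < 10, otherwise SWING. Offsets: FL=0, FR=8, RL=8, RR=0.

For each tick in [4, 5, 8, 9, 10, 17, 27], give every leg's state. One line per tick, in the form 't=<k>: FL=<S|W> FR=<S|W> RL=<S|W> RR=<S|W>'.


t=4: FL=S FR=W RL=W RR=S
t=5: FL=S FR=W RL=W RR=S
t=8: FL=S FR=S RL=S RR=S
t=9: FL=S FR=S RL=S RR=S
t=10: FL=W FR=S RL=S RR=W
t=17: FL=S FR=S RL=S RR=S
t=27: FL=W FR=S RL=S RR=W

t=4: phase=(4,12,12,4) vs β=10 → FL=S FR=W RL=W RR=S
t=5: phase=(5,13,13,5) vs β=10 → FL=S FR=W RL=W RR=S
t=8: phase=(8,0,0,8) vs β=10 → FL=S FR=S RL=S RR=S
t=9: phase=(9,1,1,9) vs β=10 → FL=S FR=S RL=S RR=S
t=10: phase=(10,2,2,10) vs β=10 → FL=W FR=S RL=S RR=W
t=17: phase=(1,9,9,1) vs β=10 → FL=S FR=S RL=S RR=S
t=27: phase=(11,3,3,11) vs β=10 → FL=W FR=S RL=S RR=W


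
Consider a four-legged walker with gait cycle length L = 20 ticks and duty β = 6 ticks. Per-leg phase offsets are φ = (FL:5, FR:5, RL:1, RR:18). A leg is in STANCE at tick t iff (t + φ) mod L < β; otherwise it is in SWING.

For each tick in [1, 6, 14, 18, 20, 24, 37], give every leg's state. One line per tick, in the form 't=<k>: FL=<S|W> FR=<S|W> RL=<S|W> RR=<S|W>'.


t=1: FL=W FR=W RL=S RR=W
t=6: FL=W FR=W RL=W RR=S
t=14: FL=W FR=W RL=W RR=W
t=18: FL=S FR=S RL=W RR=W
t=20: FL=S FR=S RL=S RR=W
t=24: FL=W FR=W RL=S RR=S
t=37: FL=S FR=S RL=W RR=W

t=1: phase=(6,6,2,19) vs β=6 → FL=W FR=W RL=S RR=W
t=6: phase=(11,11,7,4) vs β=6 → FL=W FR=W RL=W RR=S
t=14: phase=(19,19,15,12) vs β=6 → FL=W FR=W RL=W RR=W
t=18: phase=(3,3,19,16) vs β=6 → FL=S FR=S RL=W RR=W
t=20: phase=(5,5,1,18) vs β=6 → FL=S FR=S RL=S RR=W
t=24: phase=(9,9,5,2) vs β=6 → FL=W FR=W RL=S RR=S
t=37: phase=(2,2,18,15) vs β=6 → FL=S FR=S RL=W RR=W


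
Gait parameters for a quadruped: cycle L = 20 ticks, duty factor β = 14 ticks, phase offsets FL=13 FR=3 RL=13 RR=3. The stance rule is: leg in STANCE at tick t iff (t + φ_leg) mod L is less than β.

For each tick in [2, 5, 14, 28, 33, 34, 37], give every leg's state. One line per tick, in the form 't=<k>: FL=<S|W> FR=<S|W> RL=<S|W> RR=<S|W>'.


t=2: FL=W FR=S RL=W RR=S
t=5: FL=W FR=S RL=W RR=S
t=14: FL=S FR=W RL=S RR=W
t=28: FL=S FR=S RL=S RR=S
t=33: FL=S FR=W RL=S RR=W
t=34: FL=S FR=W RL=S RR=W
t=37: FL=S FR=S RL=S RR=S

t=2: phase=(15,5,15,5) vs β=14 → FL=W FR=S RL=W RR=S
t=5: phase=(18,8,18,8) vs β=14 → FL=W FR=S RL=W RR=S
t=14: phase=(7,17,7,17) vs β=14 → FL=S FR=W RL=S RR=W
t=28: phase=(1,11,1,11) vs β=14 → FL=S FR=S RL=S RR=S
t=33: phase=(6,16,6,16) vs β=14 → FL=S FR=W RL=S RR=W
t=34: phase=(7,17,7,17) vs β=14 → FL=S FR=W RL=S RR=W
t=37: phase=(10,0,10,0) vs β=14 → FL=S FR=S RL=S RR=S


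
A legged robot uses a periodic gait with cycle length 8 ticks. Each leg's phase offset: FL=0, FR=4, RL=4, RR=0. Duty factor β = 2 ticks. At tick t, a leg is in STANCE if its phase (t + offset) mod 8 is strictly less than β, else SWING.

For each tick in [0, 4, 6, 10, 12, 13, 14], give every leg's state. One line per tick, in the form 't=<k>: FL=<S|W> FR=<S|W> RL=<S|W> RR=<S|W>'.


t=0: phase=(0,4,4,0) vs β=2 → FL=S FR=W RL=W RR=S
t=4: phase=(4,0,0,4) vs β=2 → FL=W FR=S RL=S RR=W
t=6: phase=(6,2,2,6) vs β=2 → FL=W FR=W RL=W RR=W
t=10: phase=(2,6,6,2) vs β=2 → FL=W FR=W RL=W RR=W
t=12: phase=(4,0,0,4) vs β=2 → FL=W FR=S RL=S RR=W
t=13: phase=(5,1,1,5) vs β=2 → FL=W FR=S RL=S RR=W
t=14: phase=(6,2,2,6) vs β=2 → FL=W FR=W RL=W RR=W

t=0: FL=S FR=W RL=W RR=S
t=4: FL=W FR=S RL=S RR=W
t=6: FL=W FR=W RL=W RR=W
t=10: FL=W FR=W RL=W RR=W
t=12: FL=W FR=S RL=S RR=W
t=13: FL=W FR=S RL=S RR=W
t=14: FL=W FR=W RL=W RR=W
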